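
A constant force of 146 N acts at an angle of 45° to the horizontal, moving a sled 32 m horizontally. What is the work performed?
W = F·d·cosθ = (146)(32)cos(45°) = 3304 J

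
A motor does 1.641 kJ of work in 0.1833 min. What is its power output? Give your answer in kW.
Convert to SI: W = 1641.0 J, t = 10.998 s
P = W/t = 1641.0/10.998 = 149.209 W = 0.1492 kW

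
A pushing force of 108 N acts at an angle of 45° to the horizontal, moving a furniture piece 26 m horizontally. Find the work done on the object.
W = F·d·cosθ = (108)(26)cos(45°) = 1986 J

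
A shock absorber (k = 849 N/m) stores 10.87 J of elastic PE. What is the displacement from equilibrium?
x = √(2·PE/k) = √(2·10.87/849) = 0.16 m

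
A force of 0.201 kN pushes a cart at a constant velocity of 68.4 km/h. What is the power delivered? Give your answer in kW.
Convert to SI: F = 201.0 N, v = 19.0 m/s
P = Fv = (201.0)(19.0) = 3819.0 W = 3.819 kW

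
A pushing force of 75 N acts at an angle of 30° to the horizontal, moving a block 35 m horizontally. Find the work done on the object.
W = F·d·cosθ = (75)(35)cos(30°) = 2273 J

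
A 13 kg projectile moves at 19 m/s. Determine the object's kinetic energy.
KE = ½mv² = ½(13)(19)² = 2346.5 J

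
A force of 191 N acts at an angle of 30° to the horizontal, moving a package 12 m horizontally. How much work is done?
W = F·d·cosθ = (191)(12)cos(30°) = 1985 J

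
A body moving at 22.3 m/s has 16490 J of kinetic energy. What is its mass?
m = 2·KE/v² = 2·16490/(22.3)² = 66.32 kg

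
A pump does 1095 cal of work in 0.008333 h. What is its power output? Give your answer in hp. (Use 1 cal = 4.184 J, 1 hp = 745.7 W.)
Convert to SI: W = 4581.48 J, t = 29.9988 s
P = W/t = 4581.48/29.9988 = 152.722 W = 0.2048 hp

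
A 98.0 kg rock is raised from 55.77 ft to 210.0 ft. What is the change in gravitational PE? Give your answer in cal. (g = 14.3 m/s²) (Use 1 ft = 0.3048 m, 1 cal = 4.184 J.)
Convert to SI: m = 98.0 kg, Δh = 47.0093 m
ΔPE = mgΔh = (98.0)(14.3)(47.0093) = 65878.8 J = 15750 cal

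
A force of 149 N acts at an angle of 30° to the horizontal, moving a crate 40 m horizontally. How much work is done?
W = F·d·cosθ = (149)(40)cos(30°) = 5162 J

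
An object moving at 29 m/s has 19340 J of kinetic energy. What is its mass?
m = 2·KE/v² = 2·19340/(29)² = 45.99 kg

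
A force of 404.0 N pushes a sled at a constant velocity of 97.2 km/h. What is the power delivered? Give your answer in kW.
Convert to SI: F = 404.0 N, v = 27.0 m/s
P = Fv = (404.0)(27.0) = 10908.0 W = 10.91 kW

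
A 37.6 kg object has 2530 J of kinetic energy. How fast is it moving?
v = √(2·KE/m) = √(2·2530/37.6) = 11.6 m/s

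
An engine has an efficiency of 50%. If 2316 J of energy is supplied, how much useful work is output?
W_out = η·W_in = 0.5·2316 = 1158.0 J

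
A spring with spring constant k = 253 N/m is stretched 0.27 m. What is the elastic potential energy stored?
PE = ½kx² = ½(253)(0.27)² = 9.222 J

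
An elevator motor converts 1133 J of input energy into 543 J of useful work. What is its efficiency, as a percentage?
η = W_out/W_in = 543/1133 = 47.93%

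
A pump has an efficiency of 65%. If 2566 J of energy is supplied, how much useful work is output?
W_out = η·W_in = 0.65·2566 = 1667.9 J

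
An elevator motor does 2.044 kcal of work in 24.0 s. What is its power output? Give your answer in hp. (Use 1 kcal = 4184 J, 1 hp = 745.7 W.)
Convert to SI: W = 8552.1 J, t = 24.0 s
P = W/t = 8552.1/24.0 = 356.337 W = 0.4779 hp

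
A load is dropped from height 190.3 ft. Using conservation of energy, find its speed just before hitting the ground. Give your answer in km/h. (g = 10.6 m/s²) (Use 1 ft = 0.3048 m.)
Convert to SI: h = 58.0034 m
mgh = ½mv² ⇒ v = √(2gh) = √(2·10.6·58.0034) = 35.0667 m/s = 126.2 km/h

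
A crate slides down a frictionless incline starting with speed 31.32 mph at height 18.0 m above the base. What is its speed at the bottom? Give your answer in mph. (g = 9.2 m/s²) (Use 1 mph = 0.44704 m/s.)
Convert to SI: v₀ = 14.0013 m/s, h = 18.0 m
½mv₀² + mgh = ½mv² ⇒ v = √(v₀² + 2gh) = √(14.0013² + 2·9.2·18.0) = 22.9616 m/s = 51.36 mph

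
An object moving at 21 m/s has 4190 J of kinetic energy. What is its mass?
m = 2·KE/v² = 2·4190/(21)² = 19.0 kg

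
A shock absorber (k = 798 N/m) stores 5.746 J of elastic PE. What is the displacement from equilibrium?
x = √(2·PE/k) = √(2·5.746/798) = 0.12 m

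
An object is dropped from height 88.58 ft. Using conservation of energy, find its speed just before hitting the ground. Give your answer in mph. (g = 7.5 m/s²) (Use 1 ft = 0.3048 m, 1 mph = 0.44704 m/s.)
Convert to SI: h = 26.9992 m
mgh = ½mv² ⇒ v = √(2gh) = √(2·7.5·26.9992) = 20.1243 m/s = 45.02 mph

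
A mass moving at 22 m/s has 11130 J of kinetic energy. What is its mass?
m = 2·KE/v² = 2·11130/(22)² = 45.99 kg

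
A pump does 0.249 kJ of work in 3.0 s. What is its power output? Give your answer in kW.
Convert to SI: W = 249.0 J, t = 3.0 s
P = W/t = 249.0/3.0 = 83.0 W = 0.083 kW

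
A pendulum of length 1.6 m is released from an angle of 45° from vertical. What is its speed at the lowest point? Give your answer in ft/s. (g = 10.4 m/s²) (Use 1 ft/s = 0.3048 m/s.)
h = L(1 − cosθ) = 1.6(1 − cos45°) = 0.468629 m
v = √(2gh) = √(2·10.4·0.468629) = 3.1221 m/s = 10.24 ft/s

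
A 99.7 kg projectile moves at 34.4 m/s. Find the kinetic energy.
KE = ½mv² = ½(99.7)(34.4)² = 58990 J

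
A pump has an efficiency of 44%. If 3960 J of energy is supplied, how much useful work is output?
W_out = η·W_in = 0.44·3960 = 1742.4 J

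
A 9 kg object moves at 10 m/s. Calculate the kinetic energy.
KE = ½mv² = ½(9)(10)² = 450.0 J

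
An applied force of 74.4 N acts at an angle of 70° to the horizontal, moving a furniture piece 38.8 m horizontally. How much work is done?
W = F·d·cosθ = (74.4)(38.8)cos(70°) = 987.3 J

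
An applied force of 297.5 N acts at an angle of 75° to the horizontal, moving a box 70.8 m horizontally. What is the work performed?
W = F·d·cosθ = (297.5)(70.8)cos(75°) = 5452 J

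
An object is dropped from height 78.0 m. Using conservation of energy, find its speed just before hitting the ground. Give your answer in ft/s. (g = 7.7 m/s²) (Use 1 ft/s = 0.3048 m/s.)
mgh = ½mv² ⇒ v = √(2gh) = √(2·7.7·78.0) = 34.6583 m/s = 113.7 ft/s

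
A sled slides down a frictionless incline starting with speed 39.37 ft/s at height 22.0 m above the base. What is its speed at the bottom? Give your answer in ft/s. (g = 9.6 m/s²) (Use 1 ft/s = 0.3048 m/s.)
Convert to SI: v₀ = 12.0 m/s, h = 22.0 m
½mv₀² + mgh = ½mv² ⇒ v = √(v₀² + 2gh) = √(12.0² + 2·9.6·22.0) = 23.7991 m/s = 78.08 ft/s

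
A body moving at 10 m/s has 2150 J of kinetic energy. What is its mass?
m = 2·KE/v² = 2·2150/(10)² = 43.0 kg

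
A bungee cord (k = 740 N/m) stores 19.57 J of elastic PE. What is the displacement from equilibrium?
x = √(2·PE/k) = √(2·19.57/740) = 0.23 m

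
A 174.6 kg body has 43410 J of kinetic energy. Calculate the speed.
v = √(2·KE/m) = √(2·43410/174.6) = 22.3 m/s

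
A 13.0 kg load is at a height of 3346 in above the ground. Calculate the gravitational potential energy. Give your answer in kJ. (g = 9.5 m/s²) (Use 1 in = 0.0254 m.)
Convert to SI: m = 13.0 kg, h = 84.9884 m
PE = mgh = (13.0)(9.5)(84.9884) = 10496.1 J = 10.5 kJ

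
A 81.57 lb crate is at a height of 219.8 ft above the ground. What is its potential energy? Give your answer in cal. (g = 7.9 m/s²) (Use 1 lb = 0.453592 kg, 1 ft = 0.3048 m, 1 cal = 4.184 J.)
Convert to SI: m = 36.9995 kg, h = 66.995 m
PE = mgh = (36.9995)(7.9)(66.995) = 19582.4 J = 4680 cal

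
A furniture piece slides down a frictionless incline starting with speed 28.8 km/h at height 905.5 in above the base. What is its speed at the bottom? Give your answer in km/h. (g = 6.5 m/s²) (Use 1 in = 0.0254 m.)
Convert to SI: v₀ = 8.0 m/s, h = 22.9997 m
½mv₀² + mgh = ½mv² ⇒ v = √(v₀² + 2gh) = √(8.0² + 2·6.5·22.9997) = 19.0525 m/s = 68.59 km/h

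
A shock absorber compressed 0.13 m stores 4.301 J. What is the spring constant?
k = 2·PE/x² = 2·4.301/(0.13)² = 509.0 N/m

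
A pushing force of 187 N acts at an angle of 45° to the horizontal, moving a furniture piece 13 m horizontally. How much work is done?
W = F·d·cosθ = (187)(13)cos(45°) = 1719 J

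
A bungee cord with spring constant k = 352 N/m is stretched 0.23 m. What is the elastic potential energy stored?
PE = ½kx² = ½(352)(0.23)² = 9.31 J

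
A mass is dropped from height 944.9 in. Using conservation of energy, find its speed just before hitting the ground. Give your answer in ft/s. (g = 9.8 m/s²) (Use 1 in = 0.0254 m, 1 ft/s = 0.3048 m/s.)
Convert to SI: h = 24.0005 m
mgh = ½mv² ⇒ v = √(2gh) = √(2·9.8·24.0005) = 21.6889 m/s = 71.16 ft/s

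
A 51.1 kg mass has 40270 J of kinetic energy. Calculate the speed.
v = √(2·KE/m) = √(2·40270/51.1) = 39.7 m/s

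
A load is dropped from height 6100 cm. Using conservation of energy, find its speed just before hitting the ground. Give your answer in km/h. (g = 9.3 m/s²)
Convert to SI: h = 61.0 m
mgh = ½mv² ⇒ v = √(2gh) = √(2·9.3·61.0) = 33.6838 m/s = 121.3 km/h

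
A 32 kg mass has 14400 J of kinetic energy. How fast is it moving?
v = √(2·KE/m) = √(2·14400/32) = 30.0 m/s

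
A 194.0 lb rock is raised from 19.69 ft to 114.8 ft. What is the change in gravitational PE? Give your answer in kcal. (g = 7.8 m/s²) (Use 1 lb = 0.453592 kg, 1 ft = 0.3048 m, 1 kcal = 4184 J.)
Convert to SI: m = 87.9968 kg, Δh = 28.9895 m
ΔPE = mgΔh = (87.9968)(7.8)(28.9895) = 19897.7 J = 4.756 kcal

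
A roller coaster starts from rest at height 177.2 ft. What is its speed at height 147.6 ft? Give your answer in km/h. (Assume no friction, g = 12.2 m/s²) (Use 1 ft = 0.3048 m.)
Convert to SI: h₁−h₂ = 9.02208 m
mgh₁ = mgh₂ + ½mv² ⇒ v = √(2g(h₁−h₂)) = √(2·12.2·9.02208) = 14.8371 m/s = 53.41 km/h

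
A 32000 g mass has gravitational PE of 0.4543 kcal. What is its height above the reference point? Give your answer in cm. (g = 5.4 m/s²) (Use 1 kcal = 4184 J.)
Convert to SI: m = 32.0 kg, PE = 1900.79 J
h = PE/(mg) = 1900.79/(32.0·5.4) = 10.9999 m = 1100 cm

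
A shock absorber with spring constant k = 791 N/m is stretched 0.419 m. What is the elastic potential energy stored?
PE = ½kx² = ½(791)(0.419)² = 69.43 J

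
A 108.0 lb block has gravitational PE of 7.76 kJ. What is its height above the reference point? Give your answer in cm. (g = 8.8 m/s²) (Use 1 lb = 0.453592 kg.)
Convert to SI: m = 48.9879 kg, PE = 7760.0 J
h = PE/(mg) = 7760.0/(48.9879·8.8) = 18.0007 m = 1800 cm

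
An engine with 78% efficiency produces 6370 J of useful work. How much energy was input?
W_in = W_out/η = 6370/0.78 = 8167 J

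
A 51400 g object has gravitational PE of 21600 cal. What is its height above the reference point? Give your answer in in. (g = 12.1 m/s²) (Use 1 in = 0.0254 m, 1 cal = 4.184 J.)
Convert to SI: m = 51.4 kg, PE = 90374.4 J
h = PE/(mg) = 90374.4/(51.4·12.1) = 145.31 m = 5721 in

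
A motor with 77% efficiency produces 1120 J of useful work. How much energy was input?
W_in = W_out/η = 1120/0.77 = 1455 J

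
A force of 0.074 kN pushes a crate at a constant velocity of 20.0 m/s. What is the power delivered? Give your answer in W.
Convert to SI: F = 74.0 N, v = 20.0 m/s
P = Fv = (74.0)(20.0) = 1480 W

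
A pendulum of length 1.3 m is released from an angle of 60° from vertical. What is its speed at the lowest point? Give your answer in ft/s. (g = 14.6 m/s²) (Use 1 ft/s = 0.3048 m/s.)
h = L(1 − cosθ) = 1.3(1 − cos60°) = 0.65 m
v = √(2gh) = √(2·14.6·0.65) = 4.3566 m/s = 14.29 ft/s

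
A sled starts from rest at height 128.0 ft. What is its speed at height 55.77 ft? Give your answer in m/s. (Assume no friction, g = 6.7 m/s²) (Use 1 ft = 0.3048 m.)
Convert to SI: h₁−h₂ = 22.0157 m
mgh₁ = mgh₂ + ½mv² ⇒ v = √(2g(h₁−h₂)) = √(2·6.7·22.0157) = 17.18 m/s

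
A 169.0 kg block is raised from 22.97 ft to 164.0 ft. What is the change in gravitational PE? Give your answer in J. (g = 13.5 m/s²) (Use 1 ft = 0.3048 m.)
Convert to SI: m = 169.0 kg, Δh = 42.9859 m
ΔPE = mgΔh = (169.0)(13.5)(42.9859) = 98070 J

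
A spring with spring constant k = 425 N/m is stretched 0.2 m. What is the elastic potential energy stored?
PE = ½kx² = ½(425)(0.2)² = 8.5 J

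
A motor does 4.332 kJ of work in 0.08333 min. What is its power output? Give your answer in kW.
Convert to SI: W = 4332.0 J, t = 4.9998 s
P = W/t = 4332.0/4.9998 = 866.435 W = 0.8664 kW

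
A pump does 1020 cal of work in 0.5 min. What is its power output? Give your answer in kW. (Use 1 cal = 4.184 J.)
Convert to SI: W = 4267.68 J, t = 30.0 s
P = W/t = 4267.68/30.0 = 142.256 W = 0.1423 kW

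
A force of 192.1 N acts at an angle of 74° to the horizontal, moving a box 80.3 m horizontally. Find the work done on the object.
W = F·d·cosθ = (192.1)(80.3)cos(74°) = 4252 J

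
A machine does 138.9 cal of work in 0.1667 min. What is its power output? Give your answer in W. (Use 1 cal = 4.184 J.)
Convert to SI: W = 581.158 J, t = 10.002 s
P = W/t = 581.158/10.002 = 58.1 W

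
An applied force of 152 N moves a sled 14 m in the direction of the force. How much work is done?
W = F·d = (152)(14) = 2128 J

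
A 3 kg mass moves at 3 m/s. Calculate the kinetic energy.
KE = ½mv² = ½(3)(3)² = 13.5 J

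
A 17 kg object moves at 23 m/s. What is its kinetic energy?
KE = ½mv² = ½(17)(23)² = 4496.5 J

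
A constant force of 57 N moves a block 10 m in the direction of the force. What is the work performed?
W = F·d = (57)(10) = 570.0 J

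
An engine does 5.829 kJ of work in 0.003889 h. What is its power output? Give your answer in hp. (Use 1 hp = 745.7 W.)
Convert to SI: W = 5829.0 J, t = 14.0004 s
P = W/t = 5829.0/14.0004 = 416.345 W = 0.5583 hp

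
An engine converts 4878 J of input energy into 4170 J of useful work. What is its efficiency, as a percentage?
η = W_out/W_in = 4170/4878 = 85.49%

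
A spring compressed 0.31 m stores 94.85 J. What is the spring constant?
k = 2·PE/x² = 2·94.85/(0.31)² = 1974 N/m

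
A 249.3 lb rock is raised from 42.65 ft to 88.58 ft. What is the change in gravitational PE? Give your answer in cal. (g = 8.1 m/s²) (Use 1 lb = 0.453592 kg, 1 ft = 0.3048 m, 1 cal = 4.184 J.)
Convert to SI: m = 113.08 kg, Δh = 13.9995 m
ΔPE = mgΔh = (113.08)(8.1)(13.9995) = 12822.8 J = 3065 cal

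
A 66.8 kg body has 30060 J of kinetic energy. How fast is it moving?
v = √(2·KE/m) = √(2·30060/66.8) = 30.0 m/s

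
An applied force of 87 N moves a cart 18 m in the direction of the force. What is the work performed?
W = F·d = (87)(18) = 1566 J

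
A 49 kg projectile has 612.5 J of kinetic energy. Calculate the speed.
v = √(2·KE/m) = √(2·612.5/49) = 5.0 m/s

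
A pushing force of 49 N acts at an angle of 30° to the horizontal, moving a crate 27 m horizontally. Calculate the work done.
W = F·d·cosθ = (49)(27)cos(30°) = 1146 J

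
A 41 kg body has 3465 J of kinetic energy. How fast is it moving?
v = √(2·KE/m) = √(2·3465/41) = 13.0 m/s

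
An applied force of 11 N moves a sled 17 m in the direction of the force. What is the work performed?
W = F·d = (11)(17) = 187.0 J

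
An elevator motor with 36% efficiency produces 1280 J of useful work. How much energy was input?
W_in = W_out/η = 1280/0.36 = 3556 J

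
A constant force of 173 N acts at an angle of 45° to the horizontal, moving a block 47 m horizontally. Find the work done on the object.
W = F·d·cosθ = (173)(47)cos(45°) = 5749 J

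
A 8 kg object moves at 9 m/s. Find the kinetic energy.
KE = ½mv² = ½(8)(9)² = 324.0 J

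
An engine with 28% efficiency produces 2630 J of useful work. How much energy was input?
W_in = W_out/η = 2630/0.28 = 9393 J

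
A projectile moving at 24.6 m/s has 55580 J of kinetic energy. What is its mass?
m = 2·KE/v² = 2·55580/(24.6)² = 183.7 kg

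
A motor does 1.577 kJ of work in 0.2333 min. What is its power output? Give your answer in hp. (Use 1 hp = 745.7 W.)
Convert to SI: W = 1577.0 J, t = 13.998 s
P = W/t = 1577.0/13.998 = 112.659 W = 0.1511 hp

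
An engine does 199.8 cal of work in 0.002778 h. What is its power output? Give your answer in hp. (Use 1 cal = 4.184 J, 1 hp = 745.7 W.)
Convert to SI: W = 835.963 J, t = 10.0008 s
P = W/t = 835.963/10.0008 = 83.5896 W = 0.1121 hp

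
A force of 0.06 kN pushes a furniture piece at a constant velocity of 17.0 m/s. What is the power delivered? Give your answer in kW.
Convert to SI: F = 60.0 N, v = 17.0 m/s
P = Fv = (60.0)(17.0) = 1020.0 W = 1.02 kW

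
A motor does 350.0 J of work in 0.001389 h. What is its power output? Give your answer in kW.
Convert to SI: W = 350.0 J, t = 5.0004 s
P = W/t = 350.0/5.0004 = 69.9944 W = 0.06999 kW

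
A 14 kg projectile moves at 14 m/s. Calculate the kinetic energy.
KE = ½mv² = ½(14)(14)² = 1372.0 J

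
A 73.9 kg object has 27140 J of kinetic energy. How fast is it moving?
v = √(2·KE/m) = √(2·27140/73.9) = 27.1 m/s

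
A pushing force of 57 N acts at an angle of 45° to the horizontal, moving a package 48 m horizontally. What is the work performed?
W = F·d·cosθ = (57)(48)cos(45°) = 1935 J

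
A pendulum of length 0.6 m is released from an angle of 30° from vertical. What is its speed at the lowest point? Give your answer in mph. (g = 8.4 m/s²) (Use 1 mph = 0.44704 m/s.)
h = L(1 − cosθ) = 0.6(1 − cos30°) = 0.0803848 m
v = √(2gh) = √(2·8.4·0.0803848) = 1.16209 m/s = 2.6 mph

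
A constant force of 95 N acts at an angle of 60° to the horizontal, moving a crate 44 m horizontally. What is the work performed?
W = F·d·cosθ = (95)(44)cos(60°) = 2090 J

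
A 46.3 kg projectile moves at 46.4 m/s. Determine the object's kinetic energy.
KE = ½mv² = ½(46.3)(46.4)² = 49840 J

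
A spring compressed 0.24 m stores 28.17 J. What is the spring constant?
k = 2·PE/x² = 2·28.17/(0.24)² = 978.1 N/m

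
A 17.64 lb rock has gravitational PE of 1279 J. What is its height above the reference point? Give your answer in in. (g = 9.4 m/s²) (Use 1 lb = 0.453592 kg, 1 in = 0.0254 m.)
Convert to SI: m = 8.00136 kg, PE = 1279.0 J
h = PE/(mg) = 1279.0/(8.00136·9.4) = 17.0051 m = 669.5 in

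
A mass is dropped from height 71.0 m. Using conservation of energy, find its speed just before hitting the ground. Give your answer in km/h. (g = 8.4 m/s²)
mgh = ½mv² ⇒ v = √(2gh) = √(2·8.4·71.0) = 34.5369 m/s = 124.3 km/h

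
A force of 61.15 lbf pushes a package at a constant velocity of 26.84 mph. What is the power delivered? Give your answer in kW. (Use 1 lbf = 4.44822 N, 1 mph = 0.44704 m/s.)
Convert to SI: F = 272.009 N, v = 11.9986 m/s
P = Fv = (272.009)(11.9986) = 3263.71 W = 3.264 kW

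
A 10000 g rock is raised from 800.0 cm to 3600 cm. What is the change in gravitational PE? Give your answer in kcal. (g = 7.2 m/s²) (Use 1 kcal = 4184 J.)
Convert to SI: m = 10.0 kg, Δh = 28.0 m
ΔPE = mgΔh = (10.0)(7.2)(28.0) = 2016.0 J = 0.4818 kcal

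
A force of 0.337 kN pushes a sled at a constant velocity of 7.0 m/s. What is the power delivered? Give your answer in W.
Convert to SI: F = 337.0 N, v = 7.0 m/s
P = Fv = (337.0)(7.0) = 2359 W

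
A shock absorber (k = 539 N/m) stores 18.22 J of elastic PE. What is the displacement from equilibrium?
x = √(2·PE/k) = √(2·18.22/539) = 0.26 m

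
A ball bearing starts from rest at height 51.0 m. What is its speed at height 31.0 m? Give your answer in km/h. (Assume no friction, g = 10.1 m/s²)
mgh₁ = mgh₂ + ½mv² ⇒ v = √(2g(h₁−h₂)) = √(2·10.1·20.0) = 20.0998 m/s = 72.36 km/h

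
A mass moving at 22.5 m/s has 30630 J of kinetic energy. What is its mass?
m = 2·KE/v² = 2·30630/(22.5)² = 121.0 kg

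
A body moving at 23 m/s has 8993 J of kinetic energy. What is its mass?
m = 2·KE/v² = 2·8993/(23)² = 34.0 kg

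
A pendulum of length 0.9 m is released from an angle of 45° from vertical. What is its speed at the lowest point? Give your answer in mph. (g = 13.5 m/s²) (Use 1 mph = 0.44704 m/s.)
h = L(1 − cosθ) = 0.9(1 − cos45°) = 0.263604 m
v = √(2gh) = √(2·13.5·0.263604) = 2.66783 m/s = 5.968 mph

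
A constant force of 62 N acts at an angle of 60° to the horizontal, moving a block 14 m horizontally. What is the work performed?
W = F·d·cosθ = (62)(14)cos(60°) = 434.0 J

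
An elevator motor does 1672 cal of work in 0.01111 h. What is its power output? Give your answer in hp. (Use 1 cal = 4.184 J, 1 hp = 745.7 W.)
Convert to SI: W = 6995.65 J, t = 39.996 s
P = W/t = 6995.65/39.996 = 174.909 W = 0.2346 hp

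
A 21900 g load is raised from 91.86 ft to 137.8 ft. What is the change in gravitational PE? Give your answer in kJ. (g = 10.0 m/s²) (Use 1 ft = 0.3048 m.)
Convert to SI: m = 21.9 kg, Δh = 14.0025 m
ΔPE = mgΔh = (21.9)(10.0)(14.0025) = 3066.55 J = 3.067 kJ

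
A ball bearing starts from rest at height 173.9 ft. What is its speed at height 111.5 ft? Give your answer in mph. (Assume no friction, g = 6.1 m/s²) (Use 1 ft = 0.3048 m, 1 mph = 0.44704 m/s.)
Convert to SI: h₁−h₂ = 19.0195 m
mgh₁ = mgh₂ + ½mv² ⇒ v = √(2g(h₁−h₂)) = √(2·6.1·19.0195) = 15.2328 m/s = 34.07 mph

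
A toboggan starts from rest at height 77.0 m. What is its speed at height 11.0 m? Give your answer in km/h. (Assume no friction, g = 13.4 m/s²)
mgh₁ = mgh₂ + ½mv² ⇒ v = √(2g(h₁−h₂)) = √(2·13.4·66.0) = 42.0571 m/s = 151.4 km/h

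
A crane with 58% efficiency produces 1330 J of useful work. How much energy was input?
W_in = W_out/η = 1330/0.58 = 2293 J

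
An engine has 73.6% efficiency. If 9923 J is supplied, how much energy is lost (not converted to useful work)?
W_lost = W_in(1 − η) = 9923·(1 − 0.736) = 2620 J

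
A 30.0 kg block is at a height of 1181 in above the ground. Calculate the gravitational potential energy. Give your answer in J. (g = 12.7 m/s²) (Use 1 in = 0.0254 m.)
Convert to SI: m = 30.0 kg, h = 29.9974 m
PE = mgh = (30.0)(12.7)(29.9974) = 11430 J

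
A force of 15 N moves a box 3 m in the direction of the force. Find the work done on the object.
W = F·d = (15)(3) = 45.0 J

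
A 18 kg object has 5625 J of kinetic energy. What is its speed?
v = √(2·KE/m) = √(2·5625/18) = 25.0 m/s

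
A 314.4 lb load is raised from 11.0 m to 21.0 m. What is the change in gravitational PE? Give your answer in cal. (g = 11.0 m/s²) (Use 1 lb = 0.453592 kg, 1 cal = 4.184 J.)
Convert to SI: m = 142.609 kg, Δh = 10.0 m
ΔPE = mgΔh = (142.609)(11.0)(10.0) = 15687.0 J = 3749 cal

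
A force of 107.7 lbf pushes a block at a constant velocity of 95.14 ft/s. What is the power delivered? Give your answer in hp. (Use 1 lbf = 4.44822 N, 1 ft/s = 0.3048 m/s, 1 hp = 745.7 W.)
Convert to SI: F = 479.073 N, v = 28.9987 m/s
P = Fv = (479.073)(28.9987) = 13892.5 W = 18.63 hp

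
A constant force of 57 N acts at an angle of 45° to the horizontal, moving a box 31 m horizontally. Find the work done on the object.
W = F·d·cosθ = (57)(31)cos(45°) = 1249 J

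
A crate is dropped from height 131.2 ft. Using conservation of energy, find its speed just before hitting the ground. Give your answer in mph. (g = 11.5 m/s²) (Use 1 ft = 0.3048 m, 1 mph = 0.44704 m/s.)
Convert to SI: h = 39.9898 m
mgh = ½mv² ⇒ v = √(2gh) = √(2·11.5·39.9898) = 30.3276 m/s = 67.84 mph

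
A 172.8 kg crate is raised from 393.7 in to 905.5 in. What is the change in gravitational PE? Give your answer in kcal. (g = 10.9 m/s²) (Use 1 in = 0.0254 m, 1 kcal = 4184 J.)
Convert to SI: m = 172.8 kg, Δh = 12.9997 m
ΔPE = mgΔh = (172.8)(10.9)(12.9997) = 24485.2 J = 5.852 kcal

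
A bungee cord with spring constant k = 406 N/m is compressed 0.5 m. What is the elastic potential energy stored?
PE = ½kx² = ½(406)(0.5)² = 50.75 J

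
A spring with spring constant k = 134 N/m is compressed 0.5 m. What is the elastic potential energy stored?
PE = ½kx² = ½(134)(0.5)² = 16.75 J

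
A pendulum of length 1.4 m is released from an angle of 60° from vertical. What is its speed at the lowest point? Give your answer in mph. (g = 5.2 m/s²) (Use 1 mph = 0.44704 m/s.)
h = L(1 − cosθ) = 1.4(1 − cos60°) = 0.7 m
v = √(2gh) = √(2·5.2·0.7) = 2.69815 m/s = 6.036 mph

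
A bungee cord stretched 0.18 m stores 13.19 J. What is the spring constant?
k = 2·PE/x² = 2·13.19/(0.18)² = 814.2 N/m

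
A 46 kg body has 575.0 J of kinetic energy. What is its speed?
v = √(2·KE/m) = √(2·575.0/46) = 5.0 m/s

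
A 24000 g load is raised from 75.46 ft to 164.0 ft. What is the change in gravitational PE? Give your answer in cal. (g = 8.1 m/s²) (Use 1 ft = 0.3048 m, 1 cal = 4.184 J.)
Convert to SI: m = 24.0 kg, Δh = 26.987 m
ΔPE = mgΔh = (24.0)(8.1)(26.987) = 5246.27 J = 1254 cal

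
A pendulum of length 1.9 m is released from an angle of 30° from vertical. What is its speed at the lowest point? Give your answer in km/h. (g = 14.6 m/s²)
h = L(1 − cosθ) = 1.9(1 − cos30°) = 0.254552 m
v = √(2gh) = √(2·14.6·0.254552) = 2.72634 m/s = 9.815 km/h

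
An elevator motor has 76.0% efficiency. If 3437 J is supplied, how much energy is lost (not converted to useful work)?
W_lost = W_in(1 − η) = 3437·(1 − 0.76) = 824.9 J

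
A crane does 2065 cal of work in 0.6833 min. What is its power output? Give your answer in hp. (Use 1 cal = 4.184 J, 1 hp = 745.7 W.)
Convert to SI: W = 8639.96 J, t = 40.998 s
P = W/t = 8639.96/40.998 = 210.741 W = 0.2826 hp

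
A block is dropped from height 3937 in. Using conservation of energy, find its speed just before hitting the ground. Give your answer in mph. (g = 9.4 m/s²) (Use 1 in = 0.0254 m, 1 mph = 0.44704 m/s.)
Convert to SI: h = 99.9998 m
mgh = ½mv² ⇒ v = √(2gh) = √(2·9.4·99.9998) = 43.3589 m/s = 96.99 mph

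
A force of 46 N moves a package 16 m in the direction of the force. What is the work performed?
W = F·d = (46)(16) = 736.0 J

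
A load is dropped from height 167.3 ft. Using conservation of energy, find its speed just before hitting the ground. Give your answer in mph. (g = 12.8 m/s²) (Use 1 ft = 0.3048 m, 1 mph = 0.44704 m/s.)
Convert to SI: h = 50.993 m
mgh = ½mv² ⇒ v = √(2gh) = √(2·12.8·50.993) = 36.1306 m/s = 80.82 mph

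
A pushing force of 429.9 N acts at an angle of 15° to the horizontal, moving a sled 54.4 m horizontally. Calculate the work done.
W = F·d·cosθ = (429.9)(54.4)cos(15°) = 22590 J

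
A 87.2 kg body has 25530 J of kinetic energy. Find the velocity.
v = √(2·KE/m) = √(2·25530/87.2) = 24.2 m/s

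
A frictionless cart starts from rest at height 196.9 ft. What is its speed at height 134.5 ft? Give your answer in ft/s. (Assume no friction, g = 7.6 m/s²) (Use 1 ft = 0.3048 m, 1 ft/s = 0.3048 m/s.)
Convert to SI: h₁−h₂ = 19.0195 m
mgh₁ = mgh₂ + ½mv² ⇒ v = √(2g(h₁−h₂)) = √(2·7.6·19.0195) = 17.0028 m/s = 55.78 ft/s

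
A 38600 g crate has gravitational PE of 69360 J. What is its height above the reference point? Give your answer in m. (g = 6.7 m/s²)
Convert to SI: m = 38.6 kg, PE = 69360.0 J
h = PE/(mg) = 69360.0/(38.6·6.7) = 268.2 m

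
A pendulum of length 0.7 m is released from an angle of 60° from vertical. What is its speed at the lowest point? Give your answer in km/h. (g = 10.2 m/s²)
h = L(1 − cosθ) = 0.7(1 − cos60°) = 0.35 m
v = √(2gh) = √(2·10.2·0.35) = 2.67208 m/s = 9.619 km/h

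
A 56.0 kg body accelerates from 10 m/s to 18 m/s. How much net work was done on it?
W = ΔKE = ½m(v₂² − v₁²) = ½(56.0)(18² − 10²) = 6272.0 J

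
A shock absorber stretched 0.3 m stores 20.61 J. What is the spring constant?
k = 2·PE/x² = 2·20.61/(0.3)² = 458.0 N/m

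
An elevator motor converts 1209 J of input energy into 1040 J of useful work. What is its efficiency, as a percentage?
η = W_out/W_in = 1040/1209 = 86.02%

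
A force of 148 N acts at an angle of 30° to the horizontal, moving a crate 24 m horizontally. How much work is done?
W = F·d·cosθ = (148)(24)cos(30°) = 3076 J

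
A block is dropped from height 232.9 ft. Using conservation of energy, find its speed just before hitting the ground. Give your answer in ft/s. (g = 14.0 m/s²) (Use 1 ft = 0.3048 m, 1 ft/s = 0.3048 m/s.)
Convert to SI: h = 70.9879 m
mgh = ½mv² ⇒ v = √(2gh) = √(2·14.0·70.9879) = 44.5832 m/s = 146.3 ft/s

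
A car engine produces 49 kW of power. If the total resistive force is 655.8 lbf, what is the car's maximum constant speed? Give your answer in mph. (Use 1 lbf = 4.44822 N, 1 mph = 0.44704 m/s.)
Convert to SI: F = 2917.14 N
P = Fv ⇒ v = P/F = 49000 W/2917.14 N = 16.7973 m/s = 37.57 mph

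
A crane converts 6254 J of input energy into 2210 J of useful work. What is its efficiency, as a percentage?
η = W_out/W_in = 2210/6254 = 35.34%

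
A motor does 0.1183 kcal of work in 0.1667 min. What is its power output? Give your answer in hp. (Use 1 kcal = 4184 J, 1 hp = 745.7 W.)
Convert to SI: W = 494.967 J, t = 10.002 s
P = W/t = 494.967/10.002 = 49.4868 W = 0.06636 hp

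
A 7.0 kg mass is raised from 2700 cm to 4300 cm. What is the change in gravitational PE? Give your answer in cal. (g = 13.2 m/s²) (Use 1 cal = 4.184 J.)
Convert to SI: m = 7.0 kg, Δh = 16.0 m
ΔPE = mgΔh = (7.0)(13.2)(16.0) = 1478.4 J = 353.3 cal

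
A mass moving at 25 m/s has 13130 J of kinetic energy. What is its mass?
m = 2·KE/v² = 2·13130/(25)² = 42.02 kg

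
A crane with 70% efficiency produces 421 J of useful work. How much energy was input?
W_in = W_out/η = 421/0.7 = 601.4 J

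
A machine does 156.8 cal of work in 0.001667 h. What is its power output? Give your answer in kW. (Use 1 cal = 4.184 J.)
Convert to SI: W = 656.051 J, t = 6.0012 s
P = W/t = 656.051/6.0012 = 109.32 W = 0.1093 kW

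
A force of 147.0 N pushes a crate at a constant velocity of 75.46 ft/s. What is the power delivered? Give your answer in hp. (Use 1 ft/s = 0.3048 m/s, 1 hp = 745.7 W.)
Convert to SI: F = 147.0 N, v = 23.0002 m/s
P = Fv = (147.0)(23.0002) = 3381.03 W = 4.534 hp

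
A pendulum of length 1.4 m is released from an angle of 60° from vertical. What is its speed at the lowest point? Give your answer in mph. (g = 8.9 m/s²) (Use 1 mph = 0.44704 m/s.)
h = L(1 − cosθ) = 1.4(1 − cos60°) = 0.7 m
v = √(2gh) = √(2·8.9·0.7) = 3.52987 m/s = 7.896 mph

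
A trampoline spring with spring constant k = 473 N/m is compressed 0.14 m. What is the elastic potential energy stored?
PE = ½kx² = ½(473)(0.14)² = 4.635 J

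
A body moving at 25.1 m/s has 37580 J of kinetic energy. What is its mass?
m = 2·KE/v² = 2·37580/(25.1)² = 119.3 kg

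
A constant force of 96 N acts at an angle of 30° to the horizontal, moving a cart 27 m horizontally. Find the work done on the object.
W = F·d·cosθ = (96)(27)cos(30°) = 2245 J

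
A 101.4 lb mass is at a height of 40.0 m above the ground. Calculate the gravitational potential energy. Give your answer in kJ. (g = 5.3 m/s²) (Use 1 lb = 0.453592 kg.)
Convert to SI: m = 45.9942 kg, h = 40.0 m
PE = mgh = (45.9942)(5.3)(40.0) = 9750.78 J = 9.751 kJ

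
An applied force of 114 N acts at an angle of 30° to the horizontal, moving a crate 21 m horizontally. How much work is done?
W = F·d·cosθ = (114)(21)cos(30°) = 2073 J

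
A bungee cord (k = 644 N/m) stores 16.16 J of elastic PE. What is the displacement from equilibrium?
x = √(2·PE/k) = √(2·16.16/644) = 0.224 m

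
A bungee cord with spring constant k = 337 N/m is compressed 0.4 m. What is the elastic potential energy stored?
PE = ½kx² = ½(337)(0.4)² = 26.96 J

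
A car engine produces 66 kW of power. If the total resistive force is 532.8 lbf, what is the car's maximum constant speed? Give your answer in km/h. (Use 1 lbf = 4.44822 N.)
Convert to SI: F = 2370.01 N
P = Fv ⇒ v = P/F = 66000 W/2370.01 N = 27.848 m/s = 100.3 km/h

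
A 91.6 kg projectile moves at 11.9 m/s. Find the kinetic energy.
KE = ½mv² = ½(91.6)(11.9)² = 6486 J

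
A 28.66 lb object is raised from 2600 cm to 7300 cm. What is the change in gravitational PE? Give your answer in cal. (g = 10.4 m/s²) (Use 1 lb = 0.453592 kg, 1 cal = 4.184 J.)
Convert to SI: m = 12.9999 kg, Δh = 47.0 m
ΔPE = mgΔh = (12.9999)(10.4)(47.0) = 6354.37 J = 1519 cal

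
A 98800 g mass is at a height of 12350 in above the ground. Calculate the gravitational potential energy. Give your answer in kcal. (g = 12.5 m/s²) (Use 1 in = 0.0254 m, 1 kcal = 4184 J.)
Convert to SI: m = 98.8 kg, h = 313.69 m
PE = mgh = (98.8)(12.5)(313.69) = 387407 J = 92.59 kcal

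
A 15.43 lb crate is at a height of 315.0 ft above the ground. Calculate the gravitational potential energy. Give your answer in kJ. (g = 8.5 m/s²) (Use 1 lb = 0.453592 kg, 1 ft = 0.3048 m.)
Convert to SI: m = 6.99892 kg, h = 96.012 m
PE = mgh = (6.99892)(8.5)(96.012) = 5711.84 J = 5.712 kJ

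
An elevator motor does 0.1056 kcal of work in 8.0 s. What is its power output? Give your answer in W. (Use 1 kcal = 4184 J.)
Convert to SI: W = 441.83 J, t = 8.0 s
P = W/t = 441.83/8.0 = 55.23 W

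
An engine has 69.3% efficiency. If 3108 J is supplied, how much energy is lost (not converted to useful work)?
W_lost = W_in(1 − η) = 3108·(1 − 0.693) = 954.2 J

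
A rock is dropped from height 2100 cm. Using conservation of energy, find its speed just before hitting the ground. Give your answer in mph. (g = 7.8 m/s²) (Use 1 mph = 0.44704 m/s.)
Convert to SI: h = 21.0 m
mgh = ½mv² ⇒ v = √(2gh) = √(2·7.8·21.0) = 18.0997 m/s = 40.49 mph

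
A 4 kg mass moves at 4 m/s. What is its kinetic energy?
KE = ½mv² = ½(4)(4)² = 32.0 J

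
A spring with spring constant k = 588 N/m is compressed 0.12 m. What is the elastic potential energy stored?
PE = ½kx² = ½(588)(0.12)² = 4.234 J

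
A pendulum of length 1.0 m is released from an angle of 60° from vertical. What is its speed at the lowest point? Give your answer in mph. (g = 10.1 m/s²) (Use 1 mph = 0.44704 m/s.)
h = L(1 − cosθ) = 1.0(1 − cos60°) = 0.5 m
v = √(2gh) = √(2·10.1·0.5) = 3.17805 m/s = 7.109 mph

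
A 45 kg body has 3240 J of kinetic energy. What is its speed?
v = √(2·KE/m) = √(2·3240/45) = 12.0 m/s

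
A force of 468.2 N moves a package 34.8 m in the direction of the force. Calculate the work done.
W = F·d = (468.2)(34.8) = 16290 J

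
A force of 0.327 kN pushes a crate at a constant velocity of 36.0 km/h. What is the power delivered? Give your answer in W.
Convert to SI: F = 327.0 N, v = 10.0 m/s
P = Fv = (327.0)(10.0) = 3270 W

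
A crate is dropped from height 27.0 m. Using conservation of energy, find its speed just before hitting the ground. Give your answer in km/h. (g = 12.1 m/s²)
mgh = ½mv² ⇒ v = √(2gh) = √(2·12.1·27.0) = 25.5617 m/s = 92.02 km/h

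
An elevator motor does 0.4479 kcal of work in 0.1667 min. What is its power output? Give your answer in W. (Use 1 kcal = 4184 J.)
Convert to SI: W = 1874.01 J, t = 10.002 s
P = W/t = 1874.01/10.002 = 187.4 W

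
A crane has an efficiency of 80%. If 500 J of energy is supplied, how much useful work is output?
W_out = η·W_in = 0.8·500 = 400.0 J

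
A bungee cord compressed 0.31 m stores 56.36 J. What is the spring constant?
k = 2·PE/x² = 2·56.36/(0.31)² = 1173 N/m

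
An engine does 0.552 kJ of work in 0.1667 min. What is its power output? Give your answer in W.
Convert to SI: W = 552.0 J, t = 10.002 s
P = W/t = 552.0/10.002 = 55.19 W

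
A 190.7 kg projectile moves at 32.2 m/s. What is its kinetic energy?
KE = ½mv² = ½(190.7)(32.2)² = 98860 J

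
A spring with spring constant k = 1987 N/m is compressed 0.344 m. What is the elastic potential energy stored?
PE = ½kx² = ½(1987)(0.344)² = 117.6 J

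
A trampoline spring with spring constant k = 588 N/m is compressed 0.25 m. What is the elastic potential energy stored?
PE = ½kx² = ½(588)(0.25)² = 18.38 J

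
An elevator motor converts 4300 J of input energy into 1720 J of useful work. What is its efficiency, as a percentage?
η = W_out/W_in = 1720/4300 = 40.0%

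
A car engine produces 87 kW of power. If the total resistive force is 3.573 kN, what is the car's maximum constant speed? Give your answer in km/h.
Convert to SI: F = 3573.0 N
P = Fv ⇒ v = P/F = 87000 W/3573.0 N = 24.3493 m/s = 87.66 km/h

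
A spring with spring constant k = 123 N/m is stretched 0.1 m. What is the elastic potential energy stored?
PE = ½kx² = ½(123)(0.1)² = 0.615 J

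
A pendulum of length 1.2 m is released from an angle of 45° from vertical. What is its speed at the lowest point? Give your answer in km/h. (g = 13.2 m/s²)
h = L(1 − cosθ) = 1.2(1 − cos45°) = 0.351472 m
v = √(2gh) = √(2·13.2·0.351472) = 3.04612 m/s = 10.97 km/h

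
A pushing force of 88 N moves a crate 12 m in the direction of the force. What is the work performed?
W = F·d = (88)(12) = 1056 J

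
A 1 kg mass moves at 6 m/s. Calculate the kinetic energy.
KE = ½mv² = ½(1)(6)² = 18.0 J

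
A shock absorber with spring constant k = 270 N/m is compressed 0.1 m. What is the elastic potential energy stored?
PE = ½kx² = ½(270)(0.1)² = 1.35 J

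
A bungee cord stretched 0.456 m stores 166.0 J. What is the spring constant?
k = 2·PE/x² = 2·166.0/(0.456)² = 1597 N/m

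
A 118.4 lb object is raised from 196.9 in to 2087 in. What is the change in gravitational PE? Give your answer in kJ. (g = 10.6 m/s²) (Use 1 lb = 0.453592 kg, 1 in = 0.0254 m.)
Convert to SI: m = 53.7053 kg, Δh = 48.0085 m
ΔPE = mgΔh = (53.7053)(10.6)(48.0085) = 27330.1 J = 27.33 kJ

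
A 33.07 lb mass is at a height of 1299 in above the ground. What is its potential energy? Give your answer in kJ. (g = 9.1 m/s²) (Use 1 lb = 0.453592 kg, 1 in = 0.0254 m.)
Convert to SI: m = 15.0003 kg, h = 32.9946 m
PE = mgh = (15.0003)(9.1)(32.9946) = 4503.85 J = 4.504 kJ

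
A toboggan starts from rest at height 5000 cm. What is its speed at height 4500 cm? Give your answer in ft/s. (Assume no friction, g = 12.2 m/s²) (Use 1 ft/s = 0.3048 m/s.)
Convert to SI: h₁−h₂ = 5.0 m
mgh₁ = mgh₂ + ½mv² ⇒ v = √(2g(h₁−h₂)) = √(2·12.2·5.0) = 11.0454 m/s = 36.24 ft/s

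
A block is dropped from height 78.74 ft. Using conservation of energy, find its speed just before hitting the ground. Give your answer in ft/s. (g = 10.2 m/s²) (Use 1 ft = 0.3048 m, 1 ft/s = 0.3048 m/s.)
Convert to SI: h = 24.0 m
mgh = ½mv² ⇒ v = √(2gh) = √(2·10.2·24.0) = 22.1269 m/s = 72.59 ft/s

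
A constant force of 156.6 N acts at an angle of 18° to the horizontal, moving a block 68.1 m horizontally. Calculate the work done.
W = F·d·cosθ = (156.6)(68.1)cos(18°) = 10140 J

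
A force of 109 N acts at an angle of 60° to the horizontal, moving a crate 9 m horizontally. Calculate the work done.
W = F·d·cosθ = (109)(9)cos(60°) = 490.5 J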